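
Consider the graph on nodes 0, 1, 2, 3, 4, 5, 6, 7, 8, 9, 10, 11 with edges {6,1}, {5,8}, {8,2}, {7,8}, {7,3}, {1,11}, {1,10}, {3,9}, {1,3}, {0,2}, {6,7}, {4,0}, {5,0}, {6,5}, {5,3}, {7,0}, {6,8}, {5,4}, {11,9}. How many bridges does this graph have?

The edges on the cycle 6-7-0-5-6 are not bridges since each lies on that cycle.
But removing 10–1 disconnects 10 from 1 — this is a bridge.

1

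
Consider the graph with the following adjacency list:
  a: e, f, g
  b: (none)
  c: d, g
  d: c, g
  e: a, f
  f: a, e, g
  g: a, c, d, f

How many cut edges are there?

The edges on the cycle g-d-c-g are not bridges since each lies on that cycle.
Every edge lies on some cycle, so there are no bridges.

0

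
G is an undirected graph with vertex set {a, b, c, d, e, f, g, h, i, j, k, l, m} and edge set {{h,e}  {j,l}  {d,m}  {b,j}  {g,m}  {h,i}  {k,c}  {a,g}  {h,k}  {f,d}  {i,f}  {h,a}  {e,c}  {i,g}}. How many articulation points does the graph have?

Removing h increases the component count from 2 to 3, so h is a cut vertex.
Removing j increases the component count from 2 to 3, so j is a cut vertex.
By contrast removing b leaves 2 components; it is not a cut vertex. No other vertex is a cut vertex either.

2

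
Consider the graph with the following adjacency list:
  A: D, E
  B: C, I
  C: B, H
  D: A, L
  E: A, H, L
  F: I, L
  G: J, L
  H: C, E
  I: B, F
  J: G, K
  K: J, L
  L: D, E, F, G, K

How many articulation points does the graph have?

1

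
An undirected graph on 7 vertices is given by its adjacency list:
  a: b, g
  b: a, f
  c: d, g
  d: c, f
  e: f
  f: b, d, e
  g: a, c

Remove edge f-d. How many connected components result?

1

f and d are still connected via f-b-a-g-c-d, so the component count stays at 1.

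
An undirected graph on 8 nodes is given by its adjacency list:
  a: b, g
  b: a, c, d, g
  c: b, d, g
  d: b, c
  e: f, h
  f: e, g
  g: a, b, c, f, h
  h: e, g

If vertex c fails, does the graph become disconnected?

No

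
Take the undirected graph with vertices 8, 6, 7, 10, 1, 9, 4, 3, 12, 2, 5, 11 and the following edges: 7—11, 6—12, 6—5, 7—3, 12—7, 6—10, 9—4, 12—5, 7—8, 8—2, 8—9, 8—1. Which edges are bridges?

The edges on the cycle 6-12-5-6 are not bridges since each lies on that cycle.
But removing 7—3 disconnects 7 from 3; removing 1—8 disconnects 1 from 8; removing 6—10 disconnects 6 from 10; removing 4—9 disconnects 4 from 9 — these are bridges.
In total 9 edges are bridges.

1-8, 10-6, 11-7, 12-7, 2-8, 3-7, 4-9, 7-8, 8-9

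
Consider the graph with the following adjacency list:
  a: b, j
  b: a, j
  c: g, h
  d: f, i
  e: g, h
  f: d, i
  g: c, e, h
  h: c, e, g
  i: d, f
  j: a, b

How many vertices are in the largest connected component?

4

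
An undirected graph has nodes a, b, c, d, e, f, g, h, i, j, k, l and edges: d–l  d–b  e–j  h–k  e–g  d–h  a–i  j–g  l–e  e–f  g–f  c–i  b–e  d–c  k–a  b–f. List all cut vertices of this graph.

d

Removing d increases the component count from 1 to 2, so d is a cut vertex.
By contrast removing a leaves 1 component; it is not a cut vertex. No other vertex is a cut vertex either.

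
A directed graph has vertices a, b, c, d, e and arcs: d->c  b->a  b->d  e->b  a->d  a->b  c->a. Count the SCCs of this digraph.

2

{a, b, c, d} are all mutually reachable — one SCC of size 4.
{e} is an SCC by itself.
That gives 2 strongly connected components.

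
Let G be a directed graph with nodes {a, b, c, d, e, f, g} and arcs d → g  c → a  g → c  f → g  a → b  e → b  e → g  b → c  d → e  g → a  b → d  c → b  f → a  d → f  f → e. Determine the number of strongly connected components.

1

{a, b, c, d, e, f, g} are all mutually reachable — one SCC of size 7.
That gives 1 strongly connected component.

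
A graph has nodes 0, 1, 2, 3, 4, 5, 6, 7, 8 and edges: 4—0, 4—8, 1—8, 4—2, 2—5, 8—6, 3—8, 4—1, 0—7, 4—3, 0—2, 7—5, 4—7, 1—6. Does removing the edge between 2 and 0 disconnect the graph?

No

After removing 2—0, the path 2-4-0 still connects them, so the edge is not a bridge.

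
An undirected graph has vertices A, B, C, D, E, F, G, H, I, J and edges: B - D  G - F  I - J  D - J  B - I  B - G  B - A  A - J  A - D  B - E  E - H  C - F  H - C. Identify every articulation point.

Removing B increases the component count from 1 to 2, so B is a cut vertex.
By contrast removing D leaves 1 component; it is not a cut vertex. No other vertex is a cut vertex either.

B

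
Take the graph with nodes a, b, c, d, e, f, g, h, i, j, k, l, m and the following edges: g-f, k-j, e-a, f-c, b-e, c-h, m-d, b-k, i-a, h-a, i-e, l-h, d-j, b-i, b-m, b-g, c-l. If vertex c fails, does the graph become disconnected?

No

Deleting c leaves 1 component (was 1) (its neighbors f, h, l remain connected to each other), so c is not a cut vertex.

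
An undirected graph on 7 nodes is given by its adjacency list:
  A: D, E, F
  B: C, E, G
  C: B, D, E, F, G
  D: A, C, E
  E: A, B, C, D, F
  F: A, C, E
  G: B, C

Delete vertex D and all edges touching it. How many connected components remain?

With D gone, the remaining components are: {A, B, C, E, F, G}.
That is 1 component.

1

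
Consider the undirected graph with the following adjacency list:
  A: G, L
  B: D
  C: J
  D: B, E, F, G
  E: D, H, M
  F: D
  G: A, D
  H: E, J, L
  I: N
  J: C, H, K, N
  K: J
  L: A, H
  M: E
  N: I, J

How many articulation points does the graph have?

Removing D increases the component count from 1 to 3, so D is a cut vertex.
Removing E increases the component count from 1 to 2, so E is a cut vertex.
Removing H increases the component count from 1 to 2, so H is a cut vertex.
Likewise J, N are cut vertices.
By contrast removing L leaves 1 component; it is not a cut vertex. No other vertex is a cut vertex either.

5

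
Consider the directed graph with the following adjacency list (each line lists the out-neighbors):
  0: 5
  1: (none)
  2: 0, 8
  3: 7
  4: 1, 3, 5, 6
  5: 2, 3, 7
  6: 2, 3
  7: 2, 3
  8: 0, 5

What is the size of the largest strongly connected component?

{0, 2, 3, 5, 7, 8} are all mutually reachable — one SCC of size 6.
{4} is an SCC by itself.
{1} is an SCC by itself.
{6} is an SCC by itself.
The largest has 6 vertices.

6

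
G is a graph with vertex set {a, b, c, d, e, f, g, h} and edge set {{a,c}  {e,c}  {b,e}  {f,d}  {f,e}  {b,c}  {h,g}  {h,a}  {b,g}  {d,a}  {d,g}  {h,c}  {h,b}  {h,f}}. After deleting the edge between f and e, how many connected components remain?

1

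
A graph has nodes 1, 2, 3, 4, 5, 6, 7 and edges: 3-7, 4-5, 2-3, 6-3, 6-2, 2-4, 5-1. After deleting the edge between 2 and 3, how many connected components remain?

1

2 and 3 are still connected via 2-6-3, so the component count stays at 1.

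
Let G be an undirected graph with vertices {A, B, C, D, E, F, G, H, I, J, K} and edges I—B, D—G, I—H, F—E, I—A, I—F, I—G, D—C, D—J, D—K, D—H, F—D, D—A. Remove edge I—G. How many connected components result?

1

I and G are still connected via I-F-D-G, so the component count stays at 1.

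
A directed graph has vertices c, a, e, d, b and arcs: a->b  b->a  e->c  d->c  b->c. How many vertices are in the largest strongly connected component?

{a, b} are all mutually reachable — one SCC of size 2.
{c} is an SCC by itself.
{d} is an SCC by itself.
{e} is an SCC by itself.
The largest has 2 vertices.

2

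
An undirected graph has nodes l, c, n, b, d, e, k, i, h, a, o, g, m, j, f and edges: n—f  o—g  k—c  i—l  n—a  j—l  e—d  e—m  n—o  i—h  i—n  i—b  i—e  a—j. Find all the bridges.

b-i, c-k, d-e, e-i, e-m, f-n, g-o, h-i, n-o

The edges on the cycle i-n-a-j-l-i are not bridges since each lies on that cycle.
But removing e—m disconnects e from m; removing k—c disconnects k from c; removing n—o disconnects n from o; removing e—d disconnects e from d — these are bridges.
In total 9 edges are bridges.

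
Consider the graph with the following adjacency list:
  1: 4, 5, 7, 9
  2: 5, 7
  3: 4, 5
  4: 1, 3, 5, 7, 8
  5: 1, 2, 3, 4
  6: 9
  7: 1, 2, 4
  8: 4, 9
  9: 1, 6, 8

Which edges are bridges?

6-9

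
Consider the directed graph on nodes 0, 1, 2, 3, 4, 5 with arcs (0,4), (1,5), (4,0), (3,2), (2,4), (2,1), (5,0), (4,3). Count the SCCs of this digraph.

1

{0, 1, 2, 3, 4, 5} are all mutually reachable — one SCC of size 6.
That gives 1 strongly connected component.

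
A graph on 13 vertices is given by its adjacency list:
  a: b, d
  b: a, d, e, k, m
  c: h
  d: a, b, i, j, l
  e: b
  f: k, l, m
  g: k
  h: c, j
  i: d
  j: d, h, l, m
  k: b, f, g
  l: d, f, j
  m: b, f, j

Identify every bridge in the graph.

b-e, c-h, d-i, g-k, h-j

The edges on the cycle b-k-f-m-b are not bridges since each lies on that cycle.
But removing j-h disconnects j from h; removing d-i disconnects d from i; removing h-c disconnects h from c; removing b-e disconnects b from e — these are bridges.
In total 5 edges are bridges.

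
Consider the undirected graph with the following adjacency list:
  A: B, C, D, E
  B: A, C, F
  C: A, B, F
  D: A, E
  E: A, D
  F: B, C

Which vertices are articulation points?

Removing A increases the component count from 1 to 2, so A is a cut vertex.
By contrast removing D leaves 1 component; it is not a cut vertex. No other vertex is a cut vertex either.

A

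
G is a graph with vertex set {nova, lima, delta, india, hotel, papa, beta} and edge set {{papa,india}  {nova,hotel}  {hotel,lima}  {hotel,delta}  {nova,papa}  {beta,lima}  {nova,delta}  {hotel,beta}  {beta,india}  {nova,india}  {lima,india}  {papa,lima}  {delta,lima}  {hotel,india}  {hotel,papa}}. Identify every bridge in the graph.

none

The edges on the cycle hotel-papa-lima-beta-hotel are not bridges since each lies on that cycle.
Every edge lies on some cycle, so there are no bridges.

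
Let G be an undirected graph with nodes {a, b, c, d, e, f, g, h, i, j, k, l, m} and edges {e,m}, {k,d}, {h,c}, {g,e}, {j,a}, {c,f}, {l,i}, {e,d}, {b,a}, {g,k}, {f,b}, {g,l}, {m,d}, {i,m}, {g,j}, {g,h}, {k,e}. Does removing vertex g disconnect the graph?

Deleting g raises the number of components from 1 to 2, so g is a cut vertex.

Yes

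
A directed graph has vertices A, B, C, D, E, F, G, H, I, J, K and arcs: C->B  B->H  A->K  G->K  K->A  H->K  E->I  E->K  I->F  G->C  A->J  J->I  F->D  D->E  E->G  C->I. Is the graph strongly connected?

From G we can reach every vertex (A, B, C, D, E, F, G, H, I, J, K), and every vertex can reach G (A, B, C, D, E, F, G, H, I, J, K). So the whole graph is one strongly connected component.

Yes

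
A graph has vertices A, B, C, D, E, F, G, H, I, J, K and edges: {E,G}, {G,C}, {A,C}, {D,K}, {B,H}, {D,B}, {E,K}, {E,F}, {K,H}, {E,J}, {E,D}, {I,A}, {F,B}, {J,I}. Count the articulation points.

Removing E increases the component count from 1 to 2, so E is a cut vertex.
By contrast removing J leaves 1 component; it is not a cut vertex. No other vertex is a cut vertex either.

1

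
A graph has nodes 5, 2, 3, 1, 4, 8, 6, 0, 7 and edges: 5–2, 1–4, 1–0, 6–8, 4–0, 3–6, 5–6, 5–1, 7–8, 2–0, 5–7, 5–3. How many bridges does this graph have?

The edges on the cycle 1-4-0-1 are not bridges since each lies on that cycle.
Every edge lies on some cycle, so there are no bridges.

0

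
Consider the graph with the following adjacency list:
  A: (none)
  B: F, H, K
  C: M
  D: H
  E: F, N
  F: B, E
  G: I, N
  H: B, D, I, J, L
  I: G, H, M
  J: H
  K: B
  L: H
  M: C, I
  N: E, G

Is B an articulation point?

Deleting B raises the number of components from 2 to 3, so B is a cut vertex.

Yes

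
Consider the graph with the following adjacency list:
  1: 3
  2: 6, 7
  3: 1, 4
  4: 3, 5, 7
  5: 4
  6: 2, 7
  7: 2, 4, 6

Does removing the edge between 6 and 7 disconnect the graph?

No

After removing 6-7, the path 6-2-7 still connects them, so the edge is not a bridge.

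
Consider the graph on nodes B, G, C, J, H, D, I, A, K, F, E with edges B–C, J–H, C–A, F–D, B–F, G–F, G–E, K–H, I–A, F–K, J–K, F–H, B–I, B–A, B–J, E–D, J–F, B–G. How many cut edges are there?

0

The edges on the cycle B-I-A-B are not bridges since each lies on that cycle.
Every edge lies on some cycle, so there are no bridges.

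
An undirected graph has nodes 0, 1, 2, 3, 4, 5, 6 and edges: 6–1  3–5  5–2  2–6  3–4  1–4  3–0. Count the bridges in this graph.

1

The edges on the cycle 3-5-2-6-1-4-3 are not bridges since each lies on that cycle.
But removing 3–0 disconnects 3 from 0 — this is a bridge.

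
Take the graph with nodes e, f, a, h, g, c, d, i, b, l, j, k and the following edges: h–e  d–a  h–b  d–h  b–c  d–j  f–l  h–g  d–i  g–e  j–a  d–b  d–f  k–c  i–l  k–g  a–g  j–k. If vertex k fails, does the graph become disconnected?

No

Deleting k leaves 1 component (was 1) (its neighbors c, g, j remain connected to each other), so k is not a cut vertex.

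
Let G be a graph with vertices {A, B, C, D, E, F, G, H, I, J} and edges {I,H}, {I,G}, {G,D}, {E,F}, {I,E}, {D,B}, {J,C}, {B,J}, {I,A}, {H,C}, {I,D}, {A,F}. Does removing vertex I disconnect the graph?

Deleting I raises the number of components from 1 to 2, so I is a cut vertex.

Yes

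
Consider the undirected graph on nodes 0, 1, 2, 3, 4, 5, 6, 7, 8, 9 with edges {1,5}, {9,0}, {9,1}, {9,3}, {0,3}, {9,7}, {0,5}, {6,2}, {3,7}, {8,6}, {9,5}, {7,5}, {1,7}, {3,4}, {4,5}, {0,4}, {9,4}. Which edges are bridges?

The edges on the cycle 9-1-7-3-9 are not bridges since each lies on that cycle.
But removing 6-2 disconnects 6 from 2; removing 6-8 disconnects 6 from 8 — these are bridges.

2-6, 6-8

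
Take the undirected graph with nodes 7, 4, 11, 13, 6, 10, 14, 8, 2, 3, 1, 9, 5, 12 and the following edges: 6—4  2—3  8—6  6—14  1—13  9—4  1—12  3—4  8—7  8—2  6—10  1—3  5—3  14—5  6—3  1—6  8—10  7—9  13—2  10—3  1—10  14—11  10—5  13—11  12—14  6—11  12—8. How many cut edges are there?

0

The edges on the cycle 1-12-8-6-10-3-1 are not bridges since each lies on that cycle.
Every edge lies on some cycle, so there are no bridges.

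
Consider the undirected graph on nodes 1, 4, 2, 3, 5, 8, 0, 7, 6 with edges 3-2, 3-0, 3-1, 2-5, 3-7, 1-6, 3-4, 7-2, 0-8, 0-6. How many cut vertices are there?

3

Removing 0 increases the component count from 1 to 2, so 0 is a cut vertex.
Removing 2 increases the component count from 1 to 2, so 2 is a cut vertex.
Removing 3 increases the component count from 1 to 3, so 3 is a cut vertex.
By contrast removing 8 leaves 1 component; it is not a cut vertex. No other vertex is a cut vertex either.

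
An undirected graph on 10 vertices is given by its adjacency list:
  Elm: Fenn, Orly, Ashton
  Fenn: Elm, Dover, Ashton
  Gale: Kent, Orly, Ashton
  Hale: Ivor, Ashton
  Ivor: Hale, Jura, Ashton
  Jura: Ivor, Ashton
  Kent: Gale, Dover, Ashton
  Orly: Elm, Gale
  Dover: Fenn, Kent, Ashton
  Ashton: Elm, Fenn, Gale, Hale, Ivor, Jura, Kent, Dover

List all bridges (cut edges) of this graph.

none

The edges on the cycle Ashton-Jura-Ivor-Ashton are not bridges since each lies on that cycle.
Every edge lies on some cycle, so there are no bridges.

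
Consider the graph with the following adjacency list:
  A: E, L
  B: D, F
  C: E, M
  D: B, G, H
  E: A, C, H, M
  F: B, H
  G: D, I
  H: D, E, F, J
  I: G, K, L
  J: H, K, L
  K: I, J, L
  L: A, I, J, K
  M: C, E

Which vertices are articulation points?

Removing E increases the component count from 1 to 2, so E is a cut vertex.
By contrast removing I leaves 1 component; it is not a cut vertex. No other vertex is a cut vertex either.

E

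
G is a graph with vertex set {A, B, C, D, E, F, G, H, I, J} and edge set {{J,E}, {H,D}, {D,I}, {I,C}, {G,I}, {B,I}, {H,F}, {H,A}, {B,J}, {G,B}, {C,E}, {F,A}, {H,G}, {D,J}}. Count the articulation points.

1

Removing H increases the component count from 1 to 2, so H is a cut vertex.
By contrast removing I leaves 1 component; it is not a cut vertex. No other vertex is a cut vertex either.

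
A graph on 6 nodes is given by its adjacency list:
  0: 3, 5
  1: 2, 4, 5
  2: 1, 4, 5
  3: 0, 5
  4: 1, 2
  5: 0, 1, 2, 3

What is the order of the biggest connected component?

Starting from 0 we can reach 0, 1, 2, 3, 4, 5. That is one component of size 6.
The largest has 6 vertices.

6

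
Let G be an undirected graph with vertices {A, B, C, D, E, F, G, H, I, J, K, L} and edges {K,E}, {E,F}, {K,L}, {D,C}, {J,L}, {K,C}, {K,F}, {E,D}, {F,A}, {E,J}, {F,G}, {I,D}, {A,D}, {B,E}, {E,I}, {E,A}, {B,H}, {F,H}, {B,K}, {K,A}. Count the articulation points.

Removing F increases the component count from 1 to 2, so F is a cut vertex.
By contrast removing A leaves 1 component; it is not a cut vertex. No other vertex is a cut vertex either.

1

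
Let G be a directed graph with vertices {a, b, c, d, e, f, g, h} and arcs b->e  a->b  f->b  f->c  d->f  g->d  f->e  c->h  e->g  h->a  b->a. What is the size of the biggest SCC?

8

{a, b, c, d, e, f, g, h} are all mutually reachable — one SCC of size 8.
The largest has 8 vertices.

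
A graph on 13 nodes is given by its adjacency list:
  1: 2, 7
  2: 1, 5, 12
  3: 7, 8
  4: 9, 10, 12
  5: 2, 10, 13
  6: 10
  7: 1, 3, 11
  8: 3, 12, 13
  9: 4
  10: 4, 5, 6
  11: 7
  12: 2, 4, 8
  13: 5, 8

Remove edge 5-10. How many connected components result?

1

5 and 10 are still connected via 5-2-12-4-10, so the component count stays at 1.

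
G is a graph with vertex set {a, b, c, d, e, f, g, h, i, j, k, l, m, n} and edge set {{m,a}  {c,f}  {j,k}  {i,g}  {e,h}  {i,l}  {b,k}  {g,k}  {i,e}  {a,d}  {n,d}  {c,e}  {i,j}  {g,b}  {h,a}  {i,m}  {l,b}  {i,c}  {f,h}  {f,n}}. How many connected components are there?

Starting from a we can reach a, b, c, d, e, f, g, h, i, j, k, l, m, n. That is one component of size 14.
Total: 1 component.

1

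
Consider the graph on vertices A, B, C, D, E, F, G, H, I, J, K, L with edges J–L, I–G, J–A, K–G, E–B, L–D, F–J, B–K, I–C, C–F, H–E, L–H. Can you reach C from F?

Yes

From F we can reach A, B, C, D, E, F, G, H, I, J, K, L, which includes C.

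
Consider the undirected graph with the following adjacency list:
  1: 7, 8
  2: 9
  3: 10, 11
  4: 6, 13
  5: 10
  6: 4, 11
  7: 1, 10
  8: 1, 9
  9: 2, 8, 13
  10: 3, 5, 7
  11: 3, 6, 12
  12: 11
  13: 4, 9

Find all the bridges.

The edges on the cycle 9-8-1-7-10-3-11-6-4-13-9 are not bridges since each lies on that cycle.
But removing 10-5 disconnects 10 from 5; removing 12-11 disconnects 12 from 11; removing 9-2 disconnects 9 from 2 — these are bridges.

10-5, 11-12, 2-9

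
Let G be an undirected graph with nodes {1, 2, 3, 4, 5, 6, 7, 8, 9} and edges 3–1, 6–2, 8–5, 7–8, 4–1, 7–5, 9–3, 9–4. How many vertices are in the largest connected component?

4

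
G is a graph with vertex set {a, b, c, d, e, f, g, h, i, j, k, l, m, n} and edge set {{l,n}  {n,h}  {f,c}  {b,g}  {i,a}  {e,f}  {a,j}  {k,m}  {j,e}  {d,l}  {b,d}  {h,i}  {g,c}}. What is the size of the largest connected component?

12

Starting from k we can reach k, m. That is one component of size 2.
Starting from a we can reach a, b, c, d, e, f, g, h, i, j, l, n. That is one component of size 12.
The largest has 12 vertices.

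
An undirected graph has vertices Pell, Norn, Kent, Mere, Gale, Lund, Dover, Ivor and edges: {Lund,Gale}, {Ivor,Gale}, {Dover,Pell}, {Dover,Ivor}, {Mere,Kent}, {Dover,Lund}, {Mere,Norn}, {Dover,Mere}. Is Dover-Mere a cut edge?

Removing Dover-Mere leaves no path between Dover and Mere: the component count goes from 1 to 2. So it is a bridge.

Yes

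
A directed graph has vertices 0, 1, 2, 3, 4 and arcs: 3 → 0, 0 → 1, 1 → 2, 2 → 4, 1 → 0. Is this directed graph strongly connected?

There is no directed path from 0 to 3, so the graph is not strongly connected.

No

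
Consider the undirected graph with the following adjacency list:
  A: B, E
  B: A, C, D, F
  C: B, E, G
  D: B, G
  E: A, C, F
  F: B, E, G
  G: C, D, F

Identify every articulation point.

Removing A, for instance, still leaves 1 component. No single vertex removal increases the component count — the graph has no articulation points.

none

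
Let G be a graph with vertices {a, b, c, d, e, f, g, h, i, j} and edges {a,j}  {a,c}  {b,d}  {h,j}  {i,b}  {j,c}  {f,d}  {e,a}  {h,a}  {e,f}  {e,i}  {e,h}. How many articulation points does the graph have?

1

Removing e increases the component count from 2 to 3, so e is a cut vertex.
By contrast removing c leaves 2 components; it is not a cut vertex. No other vertex is a cut vertex either.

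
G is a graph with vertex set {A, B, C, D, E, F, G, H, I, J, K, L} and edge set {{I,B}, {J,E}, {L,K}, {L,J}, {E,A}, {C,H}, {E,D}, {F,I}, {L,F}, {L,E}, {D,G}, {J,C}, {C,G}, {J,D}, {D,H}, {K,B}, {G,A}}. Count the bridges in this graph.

0

The edges on the cycle J-D-H-C-J are not bridges since each lies on that cycle.
Every edge lies on some cycle, so there are no bridges.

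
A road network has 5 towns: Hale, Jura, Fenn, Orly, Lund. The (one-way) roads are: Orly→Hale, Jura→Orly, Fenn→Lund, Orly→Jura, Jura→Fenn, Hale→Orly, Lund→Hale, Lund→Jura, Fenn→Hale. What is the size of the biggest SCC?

{Fenn, Hale, Jura, Lund, Orly} are all mutually reachable — one SCC of size 5.
The largest has 5 vertices.

5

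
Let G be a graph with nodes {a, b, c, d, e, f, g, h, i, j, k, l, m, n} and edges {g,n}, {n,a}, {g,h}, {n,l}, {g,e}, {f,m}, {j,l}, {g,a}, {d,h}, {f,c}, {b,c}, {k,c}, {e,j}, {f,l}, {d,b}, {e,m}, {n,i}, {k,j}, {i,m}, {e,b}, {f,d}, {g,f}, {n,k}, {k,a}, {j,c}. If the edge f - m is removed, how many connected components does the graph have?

f and m are still connected via f-g-e-m, so the component count stays at 1.

1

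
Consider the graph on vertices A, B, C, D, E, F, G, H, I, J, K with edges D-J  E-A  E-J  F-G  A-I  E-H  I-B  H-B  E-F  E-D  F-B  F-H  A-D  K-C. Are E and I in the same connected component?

Yes

From E we can reach A, B, D, E, F, G, H, I, J, which includes I.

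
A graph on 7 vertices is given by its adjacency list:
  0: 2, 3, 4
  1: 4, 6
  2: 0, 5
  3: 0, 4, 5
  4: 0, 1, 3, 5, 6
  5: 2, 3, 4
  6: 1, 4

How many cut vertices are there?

1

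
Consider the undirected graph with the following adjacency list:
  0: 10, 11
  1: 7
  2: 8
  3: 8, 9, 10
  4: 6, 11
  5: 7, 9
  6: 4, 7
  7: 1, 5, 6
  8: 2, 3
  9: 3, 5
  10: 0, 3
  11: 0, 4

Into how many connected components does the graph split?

Starting from 0 we can reach 0, 1, 2, 3, 4, 5, 6, 7, 8, 9, 10, 11. That is one component of size 12.
Total: 1 component.

1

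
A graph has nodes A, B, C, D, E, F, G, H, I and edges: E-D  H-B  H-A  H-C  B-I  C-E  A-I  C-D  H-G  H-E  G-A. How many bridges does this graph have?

0

The edges on the cycle H-C-D-E-H are not bridges since each lies on that cycle.
Every edge lies on some cycle, so there are no bridges.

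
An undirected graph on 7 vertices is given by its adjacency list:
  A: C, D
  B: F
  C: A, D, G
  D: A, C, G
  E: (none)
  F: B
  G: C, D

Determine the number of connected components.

E is isolated — a component by itself.
Starting from B we can reach B, F. That is one component of size 2.
Starting from A we can reach A, C, D, G. That is one component of size 4.
Total: 3 components.

3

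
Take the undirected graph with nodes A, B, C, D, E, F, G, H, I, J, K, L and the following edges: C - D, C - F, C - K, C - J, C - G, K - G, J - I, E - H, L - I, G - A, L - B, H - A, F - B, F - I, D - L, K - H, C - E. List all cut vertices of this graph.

C

Removing C increases the component count from 1 to 2, so C is a cut vertex.
By contrast removing B leaves 1 component; it is not a cut vertex. No other vertex is a cut vertex either.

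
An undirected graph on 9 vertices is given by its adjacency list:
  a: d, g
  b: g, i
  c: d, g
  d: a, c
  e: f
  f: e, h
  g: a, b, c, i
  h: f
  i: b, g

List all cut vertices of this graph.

Removing f increases the component count from 2 to 3, so f is a cut vertex.
Removing g increases the component count from 2 to 3, so g is a cut vertex.
By contrast removing h leaves 2 components; it is not a cut vertex. No other vertex is a cut vertex either.

f, g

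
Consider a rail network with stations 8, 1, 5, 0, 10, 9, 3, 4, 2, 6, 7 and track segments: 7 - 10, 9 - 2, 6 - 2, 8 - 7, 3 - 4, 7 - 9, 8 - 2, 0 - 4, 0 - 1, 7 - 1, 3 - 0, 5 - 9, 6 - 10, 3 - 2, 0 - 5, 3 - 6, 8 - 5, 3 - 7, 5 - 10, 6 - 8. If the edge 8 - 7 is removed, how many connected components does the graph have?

8 and 7 are still connected via 8-6-3-7, so the component count stays at 1.

1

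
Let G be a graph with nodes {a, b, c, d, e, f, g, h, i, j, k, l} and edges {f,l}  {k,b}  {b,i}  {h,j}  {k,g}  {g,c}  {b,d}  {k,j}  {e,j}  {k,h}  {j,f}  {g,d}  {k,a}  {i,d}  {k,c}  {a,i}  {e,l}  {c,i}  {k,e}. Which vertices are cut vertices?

Removing k increases the component count from 1 to 2, so k is a cut vertex.
By contrast removing e leaves 1 component; it is not a cut vertex. No other vertex is a cut vertex either.

k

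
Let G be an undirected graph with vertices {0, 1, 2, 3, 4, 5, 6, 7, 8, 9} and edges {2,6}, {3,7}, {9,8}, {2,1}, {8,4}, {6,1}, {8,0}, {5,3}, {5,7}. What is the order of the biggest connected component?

4

Starting from 1 we can reach 1, 2, 6. That is one component of size 3.
Starting from 3 we can reach 3, 5, 7. That is one component of size 3.
Starting from 0 we can reach 0, 4, 8, 9. That is one component of size 4.
The largest has 4 vertices.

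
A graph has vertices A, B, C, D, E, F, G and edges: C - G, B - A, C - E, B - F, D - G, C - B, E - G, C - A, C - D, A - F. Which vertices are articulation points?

Removing C increases the component count from 1 to 2, so C is a cut vertex.
By contrast removing G leaves 1 component; it is not a cut vertex. No other vertex is a cut vertex either.

C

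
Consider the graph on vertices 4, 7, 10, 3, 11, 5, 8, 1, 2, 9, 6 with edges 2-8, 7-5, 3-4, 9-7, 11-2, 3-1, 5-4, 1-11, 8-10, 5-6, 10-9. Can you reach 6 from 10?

Yes

From 10 we can reach 1, 2, 3, 4, 5, 6, 7, 8, 9, 10, 11, which includes 6.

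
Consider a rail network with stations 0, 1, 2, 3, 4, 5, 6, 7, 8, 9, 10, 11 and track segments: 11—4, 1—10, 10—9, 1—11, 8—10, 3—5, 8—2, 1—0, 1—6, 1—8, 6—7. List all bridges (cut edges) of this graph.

0-1, 1-11, 1-6, 10-9, 11-4, 2-8, 3-5, 6-7

The edges on the cycle 1-8-10-1 are not bridges since each lies on that cycle.
But removing 8—2 disconnects 8 from 2; removing 1—11 disconnects 1 from 11; removing 11—4 disconnects 11 from 4; removing 10—9 disconnects 10 from 9 — these are bridges.
In total 8 edges are bridges.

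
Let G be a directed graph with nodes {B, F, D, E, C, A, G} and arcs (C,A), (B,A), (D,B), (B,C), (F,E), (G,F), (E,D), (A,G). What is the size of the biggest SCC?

7

{A, B, C, D, E, F, G} are all mutually reachable — one SCC of size 7.
The largest has 7 vertices.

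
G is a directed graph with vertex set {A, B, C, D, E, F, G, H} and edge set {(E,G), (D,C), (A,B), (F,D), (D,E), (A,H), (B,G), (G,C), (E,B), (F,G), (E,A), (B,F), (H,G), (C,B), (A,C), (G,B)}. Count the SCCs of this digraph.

1

{A, B, C, D, E, F, G, H} are all mutually reachable — one SCC of size 8.
That gives 1 strongly connected component.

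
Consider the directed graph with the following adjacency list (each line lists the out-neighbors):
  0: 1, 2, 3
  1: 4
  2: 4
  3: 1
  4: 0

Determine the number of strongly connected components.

1

{0, 1, 2, 3, 4} are all mutually reachable — one SCC of size 5.
That gives 1 strongly connected component.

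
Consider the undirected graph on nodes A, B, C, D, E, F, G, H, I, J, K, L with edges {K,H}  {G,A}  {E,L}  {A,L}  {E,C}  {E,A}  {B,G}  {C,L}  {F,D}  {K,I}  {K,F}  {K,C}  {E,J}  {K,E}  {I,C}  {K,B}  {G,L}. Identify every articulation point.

E, F, K

Removing E increases the component count from 1 to 2, so E is a cut vertex.
Removing F increases the component count from 1 to 2, so F is a cut vertex.
Removing K increases the component count from 1 to 3, so K is a cut vertex.
By contrast removing G leaves 1 component; it is not a cut vertex. No other vertex is a cut vertex either.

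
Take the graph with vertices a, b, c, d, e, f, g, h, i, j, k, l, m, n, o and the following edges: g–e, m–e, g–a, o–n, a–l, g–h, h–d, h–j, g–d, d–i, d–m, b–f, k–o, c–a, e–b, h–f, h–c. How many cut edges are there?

5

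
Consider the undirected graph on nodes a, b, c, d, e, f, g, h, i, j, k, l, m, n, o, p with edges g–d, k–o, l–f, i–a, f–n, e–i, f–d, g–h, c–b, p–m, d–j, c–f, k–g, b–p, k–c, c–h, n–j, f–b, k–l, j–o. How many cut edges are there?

4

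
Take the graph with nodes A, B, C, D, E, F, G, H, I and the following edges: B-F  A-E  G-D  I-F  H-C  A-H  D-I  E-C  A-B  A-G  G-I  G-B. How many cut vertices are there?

Removing A increases the component count from 1 to 2, so A is a cut vertex.
By contrast removing E leaves 1 component; it is not a cut vertex. No other vertex is a cut vertex either.

1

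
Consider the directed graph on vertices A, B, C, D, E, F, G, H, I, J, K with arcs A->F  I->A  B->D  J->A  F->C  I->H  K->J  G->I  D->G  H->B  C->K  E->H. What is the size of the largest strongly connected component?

{B, D, G, H, I} are all mutually reachable — one SCC of size 5.
{A, C, F, J, K} are all mutually reachable — one SCC of size 5.
{E} is an SCC by itself.
The largest has 5 vertices.

5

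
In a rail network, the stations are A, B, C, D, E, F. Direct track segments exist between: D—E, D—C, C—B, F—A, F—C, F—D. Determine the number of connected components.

Starting from A we can reach A, B, C, D, E, F. That is one component of size 6.
Total: 1 component.

1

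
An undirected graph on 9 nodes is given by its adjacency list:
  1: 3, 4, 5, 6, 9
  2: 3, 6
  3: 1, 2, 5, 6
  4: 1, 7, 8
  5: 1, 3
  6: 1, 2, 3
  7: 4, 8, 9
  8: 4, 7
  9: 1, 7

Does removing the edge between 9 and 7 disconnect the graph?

No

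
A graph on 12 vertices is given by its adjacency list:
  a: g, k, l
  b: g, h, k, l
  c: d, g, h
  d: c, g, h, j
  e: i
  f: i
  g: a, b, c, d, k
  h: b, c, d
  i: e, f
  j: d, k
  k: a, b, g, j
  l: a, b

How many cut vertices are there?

1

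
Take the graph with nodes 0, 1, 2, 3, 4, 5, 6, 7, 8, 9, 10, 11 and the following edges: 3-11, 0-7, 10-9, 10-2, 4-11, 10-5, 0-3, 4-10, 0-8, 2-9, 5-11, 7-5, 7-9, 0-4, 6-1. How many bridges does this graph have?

2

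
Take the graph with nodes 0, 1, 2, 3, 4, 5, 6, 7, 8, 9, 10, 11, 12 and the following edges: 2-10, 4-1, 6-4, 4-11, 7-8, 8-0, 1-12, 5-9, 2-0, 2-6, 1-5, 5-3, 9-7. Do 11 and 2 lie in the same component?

Yes

From 11 we can reach 0, 1, 2, 3, 4, 5, 6, 7, 8, 9, 10, 11, 12, which includes 2.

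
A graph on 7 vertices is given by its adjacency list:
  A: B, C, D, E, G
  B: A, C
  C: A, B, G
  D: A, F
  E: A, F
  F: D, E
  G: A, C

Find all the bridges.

The edges on the cycle A-G-C-A are not bridges since each lies on that cycle.
Every edge lies on some cycle, so there are no bridges.

none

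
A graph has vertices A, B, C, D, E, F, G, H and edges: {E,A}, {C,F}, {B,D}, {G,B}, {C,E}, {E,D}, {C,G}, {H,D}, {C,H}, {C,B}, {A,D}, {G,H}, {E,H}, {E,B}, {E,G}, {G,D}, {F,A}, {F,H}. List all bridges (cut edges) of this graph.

none

The edges on the cycle C-F-A-E-C are not bridges since each lies on that cycle.
Every edge lies on some cycle, so there are no bridges.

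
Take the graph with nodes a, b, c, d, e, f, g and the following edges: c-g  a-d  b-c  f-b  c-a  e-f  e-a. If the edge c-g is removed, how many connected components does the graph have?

Before removal there is 1 component.
c-g is a bridge — removing it separates c's side from g's side.
After removal: 2 components.

2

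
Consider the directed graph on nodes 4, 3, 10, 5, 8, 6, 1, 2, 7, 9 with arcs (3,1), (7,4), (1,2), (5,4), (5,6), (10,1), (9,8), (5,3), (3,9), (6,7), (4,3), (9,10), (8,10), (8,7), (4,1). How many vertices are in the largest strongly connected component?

{3, 4, 7, 8, 9} are all mutually reachable — one SCC of size 5.
{2} is an SCC by itself.
{1} is an SCC by itself.
{10} is an SCC by itself.
{5} is an SCC by itself.
(and 1 more singleton SCC)
The largest has 5 vertices.

5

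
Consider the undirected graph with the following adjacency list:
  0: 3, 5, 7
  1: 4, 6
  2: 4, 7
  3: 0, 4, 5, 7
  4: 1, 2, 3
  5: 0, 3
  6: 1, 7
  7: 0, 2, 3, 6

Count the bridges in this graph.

The edges on the cycle 7-6-1-4-3-0-7 are not bridges since each lies on that cycle.
Every edge lies on some cycle, so there are no bridges.

0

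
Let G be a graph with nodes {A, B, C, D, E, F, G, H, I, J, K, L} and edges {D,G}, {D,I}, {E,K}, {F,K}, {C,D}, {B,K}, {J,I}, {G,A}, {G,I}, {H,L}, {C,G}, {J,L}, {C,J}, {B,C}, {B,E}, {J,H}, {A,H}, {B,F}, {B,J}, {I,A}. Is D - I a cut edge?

After removing D - I, the path D-G-I still connects them, so the edge is not a bridge.

No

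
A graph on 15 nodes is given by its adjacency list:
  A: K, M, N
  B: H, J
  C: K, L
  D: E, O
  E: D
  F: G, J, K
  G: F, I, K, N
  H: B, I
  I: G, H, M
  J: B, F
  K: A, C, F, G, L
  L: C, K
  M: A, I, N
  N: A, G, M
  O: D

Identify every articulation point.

D, K

Removing D increases the component count from 2 to 3, so D is a cut vertex.
Removing K increases the component count from 2 to 3, so K is a cut vertex.
By contrast removing G leaves 2 components; it is not a cut vertex. No other vertex is a cut vertex either.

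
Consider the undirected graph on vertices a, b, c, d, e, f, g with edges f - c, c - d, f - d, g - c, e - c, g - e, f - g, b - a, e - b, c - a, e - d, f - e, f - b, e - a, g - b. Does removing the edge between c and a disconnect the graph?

No

After removing c - a, the path c-e-a still connects them, so the edge is not a bridge.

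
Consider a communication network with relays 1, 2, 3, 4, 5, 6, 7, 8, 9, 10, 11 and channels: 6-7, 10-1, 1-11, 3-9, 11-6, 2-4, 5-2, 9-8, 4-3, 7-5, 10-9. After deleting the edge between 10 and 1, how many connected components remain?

1

10 and 1 are still connected via 10-9-3-4-2-5-7-6-11-1, so the component count stays at 1.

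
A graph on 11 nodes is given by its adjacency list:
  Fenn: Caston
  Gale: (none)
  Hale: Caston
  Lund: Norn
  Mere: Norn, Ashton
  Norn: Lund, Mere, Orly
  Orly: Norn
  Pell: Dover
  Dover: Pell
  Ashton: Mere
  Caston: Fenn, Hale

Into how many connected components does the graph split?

4

Gale is isolated — a component by itself.
Starting from Pell we can reach Pell, Dover. That is one component of size 2.
Starting from Fenn we can reach Fenn, Hale, Caston. That is one component of size 3.
Starting from Lund we can reach Lund, Mere, Norn, Orly, Ashton. That is one component of size 5.
Total: 4 components.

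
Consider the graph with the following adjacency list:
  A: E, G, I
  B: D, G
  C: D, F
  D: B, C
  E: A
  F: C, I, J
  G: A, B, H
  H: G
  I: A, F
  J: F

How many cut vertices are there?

3

Removing A increases the component count from 1 to 2, so A is a cut vertex.
Removing F increases the component count from 1 to 2, so F is a cut vertex.
Removing G increases the component count from 1 to 2, so G is a cut vertex.
By contrast removing B leaves 1 component; it is not a cut vertex. No other vertex is a cut vertex either.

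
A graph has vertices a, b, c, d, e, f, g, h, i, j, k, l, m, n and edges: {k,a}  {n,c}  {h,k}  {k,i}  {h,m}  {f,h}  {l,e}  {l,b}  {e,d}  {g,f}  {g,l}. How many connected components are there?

3

j is isolated — a component by itself.
Starting from c we can reach c, n. That is one component of size 2.
Starting from a we can reach a, b, d, e, f, g, h, i, k, l, m. That is one component of size 11.
Total: 3 components.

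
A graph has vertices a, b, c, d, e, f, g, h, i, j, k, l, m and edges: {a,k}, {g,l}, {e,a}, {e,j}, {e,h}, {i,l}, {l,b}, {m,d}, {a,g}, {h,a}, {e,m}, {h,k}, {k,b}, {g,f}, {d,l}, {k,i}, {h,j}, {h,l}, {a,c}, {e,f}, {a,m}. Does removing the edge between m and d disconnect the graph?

After removing m—d, the path m-e-h-l-d still connects them, so the edge is not a bridge.

No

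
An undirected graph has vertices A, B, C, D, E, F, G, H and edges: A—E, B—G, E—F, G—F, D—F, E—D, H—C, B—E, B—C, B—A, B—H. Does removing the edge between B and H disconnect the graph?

No

After removing B—H, the path B-C-H still connects them, so the edge is not a bridge.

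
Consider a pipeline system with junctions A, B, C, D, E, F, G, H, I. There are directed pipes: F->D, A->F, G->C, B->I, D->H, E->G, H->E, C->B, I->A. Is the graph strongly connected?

From B we can reach every vertex (A, B, C, D, E, F, G, H, I), and every vertex can reach B (A, B, C, D, E, F, G, H, I). So the whole graph is one strongly connected component.

Yes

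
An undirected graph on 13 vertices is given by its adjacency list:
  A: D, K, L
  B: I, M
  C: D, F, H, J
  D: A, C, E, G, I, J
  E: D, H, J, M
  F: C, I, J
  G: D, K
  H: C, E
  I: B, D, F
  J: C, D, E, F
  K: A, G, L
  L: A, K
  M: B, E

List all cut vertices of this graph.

D

Removing D increases the component count from 1 to 2, so D is a cut vertex.
By contrast removing B leaves 1 component; it is not a cut vertex. No other vertex is a cut vertex either.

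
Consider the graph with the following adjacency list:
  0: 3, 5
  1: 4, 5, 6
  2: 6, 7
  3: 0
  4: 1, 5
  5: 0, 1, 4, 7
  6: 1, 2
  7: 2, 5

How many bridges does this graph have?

The edges on the cycle 5-1-6-2-7-5 are not bridges since each lies on that cycle.
But removing 0-3 disconnects 0 from 3; removing 0-5 disconnects 0 from 5 — these are bridges.
That makes 2 bridges.

2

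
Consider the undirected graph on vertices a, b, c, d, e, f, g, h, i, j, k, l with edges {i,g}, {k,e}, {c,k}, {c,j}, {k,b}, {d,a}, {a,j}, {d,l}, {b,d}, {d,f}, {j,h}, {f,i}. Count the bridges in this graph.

6

The edges on the cycle c-k-b-d-a-j-c are not bridges since each lies on that cycle.
But removing i-f disconnects i from f; removing i-g disconnects i from g; removing k-e disconnects k from e; removing d-f disconnects d from f — these are bridges.
In total 6 edges are bridges.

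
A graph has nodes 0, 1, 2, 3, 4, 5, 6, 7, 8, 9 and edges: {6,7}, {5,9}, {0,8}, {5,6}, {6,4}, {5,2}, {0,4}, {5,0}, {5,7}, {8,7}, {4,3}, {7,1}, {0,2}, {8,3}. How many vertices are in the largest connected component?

Starting from 0 we can reach 0, 1, 2, 3, 4, 5, 6, 7, 8, 9. That is one component of size 10.
The largest has 10 vertices.

10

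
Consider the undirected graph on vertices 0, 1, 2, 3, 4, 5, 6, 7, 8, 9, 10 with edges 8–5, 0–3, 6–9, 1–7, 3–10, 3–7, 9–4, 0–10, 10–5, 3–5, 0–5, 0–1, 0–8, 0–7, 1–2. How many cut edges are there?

3

The edges on the cycle 0-8-5-0 are not bridges since each lies on that cycle.
But removing 2–1 disconnects 2 from 1; removing 6–9 disconnects 6 from 9; removing 9–4 disconnects 9 from 4 — these are bridges.
That makes 3 bridges.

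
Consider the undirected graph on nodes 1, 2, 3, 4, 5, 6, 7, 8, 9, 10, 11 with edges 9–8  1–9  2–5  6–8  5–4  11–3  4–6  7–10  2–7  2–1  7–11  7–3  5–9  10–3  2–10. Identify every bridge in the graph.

none

The edges on the cycle 5-4-6-8-9-5 are not bridges since each lies on that cycle.
Every edge lies on some cycle, so there are no bridges.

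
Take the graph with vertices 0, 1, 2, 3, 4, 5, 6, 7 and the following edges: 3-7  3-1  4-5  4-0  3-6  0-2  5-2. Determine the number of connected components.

2

Starting from 1 we can reach 1, 3, 6, 7. That is one component of size 4.
Starting from 0 we can reach 0, 2, 4, 5. That is one component of size 4.
Total: 2 components.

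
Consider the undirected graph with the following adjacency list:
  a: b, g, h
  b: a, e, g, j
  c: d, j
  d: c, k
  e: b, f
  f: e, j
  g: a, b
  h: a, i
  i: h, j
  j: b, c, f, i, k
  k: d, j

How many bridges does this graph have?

0

The edges on the cycle j-f-e-b-j are not bridges since each lies on that cycle.
Every edge lies on some cycle, so there are no bridges.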